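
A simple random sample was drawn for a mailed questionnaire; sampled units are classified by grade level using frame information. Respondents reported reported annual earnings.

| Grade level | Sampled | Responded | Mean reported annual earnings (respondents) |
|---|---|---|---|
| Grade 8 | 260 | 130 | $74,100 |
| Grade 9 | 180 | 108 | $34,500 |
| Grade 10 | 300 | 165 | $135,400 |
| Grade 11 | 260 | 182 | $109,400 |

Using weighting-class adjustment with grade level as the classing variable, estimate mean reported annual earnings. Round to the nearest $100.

Response rates by class: Grade 8 130/260 = 50%, Grade 9 108/180 = 60%, Grade 10 165/300 = 55%, Grade 11 182/260 = 70%.
Inverse-response-rate weighting restores each class to its sampled count, so class totals weight by n_sampled:
  Grade 8: 260 × 74,100 = 19,266,000
  Grade 9: 180 × 34,500 = 6,210,000
  Grade 10: 300 × 135,400 = 40,620,000
  Grade 11: 260 × 109,400 = 28,444,000
Adjusted estimate = 94,540,000 / 1,000 = 94,540 → $94,500.

$94,500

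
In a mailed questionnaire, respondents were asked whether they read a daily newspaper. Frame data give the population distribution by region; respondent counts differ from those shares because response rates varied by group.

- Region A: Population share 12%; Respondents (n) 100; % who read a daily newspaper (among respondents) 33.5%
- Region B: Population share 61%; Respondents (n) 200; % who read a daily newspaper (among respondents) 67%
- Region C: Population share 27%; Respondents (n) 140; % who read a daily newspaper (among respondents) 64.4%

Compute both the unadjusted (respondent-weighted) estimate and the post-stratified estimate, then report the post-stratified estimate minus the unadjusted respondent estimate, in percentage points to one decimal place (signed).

+3.7 percentage points

Naive respondent-only estimate (weights = respondent counts):
  (100/440)×33.5 + (200/440)×67 + (140/440)×64.4 = 58.5591%
Post-stratifying to population shares instead:
  0.12×33.5 + 0.61×67 + 0.27×64.4 = 62.278%
Difference = 62.278 − 58.5591 = 3.7189 pp.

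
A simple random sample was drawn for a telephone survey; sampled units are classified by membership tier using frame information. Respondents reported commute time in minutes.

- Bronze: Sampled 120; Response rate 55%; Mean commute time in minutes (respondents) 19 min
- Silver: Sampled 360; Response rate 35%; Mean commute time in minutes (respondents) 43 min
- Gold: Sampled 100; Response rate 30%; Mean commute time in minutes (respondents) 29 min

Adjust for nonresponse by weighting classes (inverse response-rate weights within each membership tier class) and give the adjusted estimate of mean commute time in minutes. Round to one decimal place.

35.6

Inverse-response-rate weighting restores each class to its sampled count, so class totals weight by n_sampled:
  Bronze: 120 × 19 = 2280
  Silver: 360 × 43 = 15,480
  Gold: 100 × 29 = 2900
Adjusted estimate = 20,660 / 580 = 35.6207 → 35.6.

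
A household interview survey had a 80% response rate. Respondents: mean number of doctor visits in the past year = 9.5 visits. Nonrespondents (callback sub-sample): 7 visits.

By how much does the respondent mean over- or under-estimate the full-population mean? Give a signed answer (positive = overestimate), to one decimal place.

Nonresponse fraction = 1 − 0.8 = 0.2.
Bias = (nonresponse fraction) × (respondent mean − nonrespondent mean)
     = 0.2 × (9.5 − 7) = 0.2 × 2.5 = 0.5.

+0.5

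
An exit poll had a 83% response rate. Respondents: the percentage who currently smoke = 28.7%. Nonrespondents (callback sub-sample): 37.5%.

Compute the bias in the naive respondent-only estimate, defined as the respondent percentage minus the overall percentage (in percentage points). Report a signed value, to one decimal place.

-1.5 percentage points

Nonresponse fraction = 1 − 0.83 = 0.17.
Bias = (nonresponse fraction) × (respondent percentage − nonrespondent percentage)
     = 0.17 × (28.7 − 37.5) = 0.17 × -8.8 = -1.496.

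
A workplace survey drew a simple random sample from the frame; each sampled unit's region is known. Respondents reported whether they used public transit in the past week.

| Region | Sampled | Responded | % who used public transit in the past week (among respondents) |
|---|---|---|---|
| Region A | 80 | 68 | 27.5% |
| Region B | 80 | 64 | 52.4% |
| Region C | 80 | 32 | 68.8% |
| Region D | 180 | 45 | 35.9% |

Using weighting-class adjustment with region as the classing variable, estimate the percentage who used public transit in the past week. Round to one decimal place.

43.7%

Class response rates: Region A 68/80 = 85%, Region B 64/80 = 80%, Region C 32/80 = 40%, Region D 45/180 = 25%.
Inverse-response-rate weighting restores each class to its sampled count, so class totals weight by n_sampled:
  Region A: 80 × 27.5 = 2200
  Region B: 80 × 52.4 = 4192
  Region C: 80 × 68.8 = 5504
  Region D: 180 × 35.9 = 6462
Adjusted estimate = 18,358 / 420 = 43.7095 → 43.7%.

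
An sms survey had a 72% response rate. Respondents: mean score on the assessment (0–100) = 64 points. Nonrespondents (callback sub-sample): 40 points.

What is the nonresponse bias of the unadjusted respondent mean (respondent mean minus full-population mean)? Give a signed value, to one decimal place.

Nonresponse fraction = 1 − 0.72 = 0.28.
Bias = (nonresponse fraction) × (respondent mean − nonrespondent mean)
     = 0.28 × (64 − 40) = 0.28 × 24 = 6.72.

+6.7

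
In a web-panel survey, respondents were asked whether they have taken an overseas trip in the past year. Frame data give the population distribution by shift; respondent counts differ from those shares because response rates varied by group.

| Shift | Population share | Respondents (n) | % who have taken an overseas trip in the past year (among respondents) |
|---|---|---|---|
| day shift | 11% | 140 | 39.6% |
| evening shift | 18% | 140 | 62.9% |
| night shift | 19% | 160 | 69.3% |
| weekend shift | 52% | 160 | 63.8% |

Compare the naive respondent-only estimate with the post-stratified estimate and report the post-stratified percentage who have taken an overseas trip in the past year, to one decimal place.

62.0%

Unadjusted (pooled respondent) estimate weights by respondent counts:
  (140/600)×39.6 + (140/600)×62.9 + (160/600)×69.3 + (160/600)×63.8 = 59.41%
Post-stratified estimate weights by population shares:
  0.11×39.6 + 0.18×62.9 + 0.19×69.3 + 0.52×63.8 = 62.021%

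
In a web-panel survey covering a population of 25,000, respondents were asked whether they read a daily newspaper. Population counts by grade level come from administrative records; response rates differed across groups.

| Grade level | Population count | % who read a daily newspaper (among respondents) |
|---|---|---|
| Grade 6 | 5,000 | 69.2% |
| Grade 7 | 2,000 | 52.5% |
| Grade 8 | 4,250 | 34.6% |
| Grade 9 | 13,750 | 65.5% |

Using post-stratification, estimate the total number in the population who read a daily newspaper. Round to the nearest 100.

Estimated count per cell = population count × respondent percentage:
  Grade 6: 5,000 × 69.2% = 3460
  Grade 7: 2,000 × 52.5% = 1050
  Grade 8: 4,250 × 34.6% = 1470.5
  Grade 9: 13,750 × 65.5% = 9006.25
Estimated total = 14986.8 → 15,000.

15,000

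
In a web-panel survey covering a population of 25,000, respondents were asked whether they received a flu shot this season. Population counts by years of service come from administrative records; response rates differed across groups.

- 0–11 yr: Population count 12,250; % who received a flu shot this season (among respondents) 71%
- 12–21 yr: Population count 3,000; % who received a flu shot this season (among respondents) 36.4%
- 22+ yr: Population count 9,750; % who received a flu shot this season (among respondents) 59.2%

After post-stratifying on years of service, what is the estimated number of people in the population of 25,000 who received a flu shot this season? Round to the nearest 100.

Estimated count per cell = population count × respondent percentage:
  0–11 yr: 12,250 × 71% = 8697.5
  12–21 yr: 3,000 × 36.4% = 1092
  22+ yr: 9,750 × 59.2% = 5772
Estimated total = 15561.5 → 15,600.

15,600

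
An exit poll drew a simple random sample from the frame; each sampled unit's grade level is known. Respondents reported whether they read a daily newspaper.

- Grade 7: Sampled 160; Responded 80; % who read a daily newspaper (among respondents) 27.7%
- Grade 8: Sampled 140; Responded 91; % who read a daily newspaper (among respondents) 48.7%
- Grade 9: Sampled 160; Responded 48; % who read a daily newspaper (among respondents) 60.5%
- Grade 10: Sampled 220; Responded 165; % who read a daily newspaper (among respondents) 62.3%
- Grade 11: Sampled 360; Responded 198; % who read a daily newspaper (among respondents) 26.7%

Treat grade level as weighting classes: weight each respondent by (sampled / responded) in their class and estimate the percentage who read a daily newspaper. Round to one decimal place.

42.5%

Response rates by class: Grade 7 80/160 = 50%, Grade 8 91/140 = 65%, Grade 9 48/160 = 30%, Grade 10 165/220 = 75%, Grade 11 198/360 = 55%.
Inverse-response-rate weighting restores each class to its sampled count, so class totals weight by n_sampled:
  Grade 7: 160 × 27.7 = 4432
  Grade 8: 140 × 48.7 = 6818
  Grade 9: 160 × 60.5 = 9680
  Grade 10: 220 × 62.3 = 13,706
  Grade 11: 360 × 26.7 = 9612
Adjusted estimate = 44,248 / 1,040 = 42.5462 → 42.5%.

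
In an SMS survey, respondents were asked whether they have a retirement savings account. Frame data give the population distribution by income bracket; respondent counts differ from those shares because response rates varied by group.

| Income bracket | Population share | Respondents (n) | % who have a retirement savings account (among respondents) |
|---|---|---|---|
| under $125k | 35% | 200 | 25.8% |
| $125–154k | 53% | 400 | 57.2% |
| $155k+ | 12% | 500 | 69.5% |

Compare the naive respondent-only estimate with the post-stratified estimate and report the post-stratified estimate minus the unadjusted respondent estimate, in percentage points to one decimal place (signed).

Unadjusted (pooled respondent) estimate weights by respondent counts:
  (200/1100)×25.8 + (400/1100)×57.2 + (500/1100)×69.5 = 57.0818%
Reweighting by population income bracket shares:
  0.35×25.8 + 0.53×57.2 + 0.12×69.5 = 47.686%
Difference = 47.686 − 57.0818 = -9.3958 pp.

-9.4 percentage points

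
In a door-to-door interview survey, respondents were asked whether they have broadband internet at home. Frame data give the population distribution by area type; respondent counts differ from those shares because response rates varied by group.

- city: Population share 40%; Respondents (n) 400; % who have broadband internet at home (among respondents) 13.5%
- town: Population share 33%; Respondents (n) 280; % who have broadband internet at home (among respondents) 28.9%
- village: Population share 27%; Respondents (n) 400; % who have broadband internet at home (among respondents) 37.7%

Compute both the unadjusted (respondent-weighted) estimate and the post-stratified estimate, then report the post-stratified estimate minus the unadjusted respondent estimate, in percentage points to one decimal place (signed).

Unadjusted (pooled respondent) estimate weights by respondent counts:
  (400/1080)×13.5 + (280/1080)×28.9 + (400/1080)×37.7 = 26.4556%
Reweighting by population area type shares:
  0.4×13.5 + 0.33×28.9 + 0.27×37.7 = 25.116%
Difference = 25.116 − 26.4556 = -1.3396 pp.

-1.3 percentage points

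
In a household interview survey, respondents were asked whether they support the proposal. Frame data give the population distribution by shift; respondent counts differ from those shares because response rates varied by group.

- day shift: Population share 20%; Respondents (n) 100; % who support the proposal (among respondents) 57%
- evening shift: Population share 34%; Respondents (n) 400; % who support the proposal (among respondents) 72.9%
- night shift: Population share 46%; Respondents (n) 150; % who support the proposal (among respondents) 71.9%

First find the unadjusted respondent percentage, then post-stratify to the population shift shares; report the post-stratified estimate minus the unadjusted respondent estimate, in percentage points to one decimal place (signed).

-1.0 percentage points

Naive respondent-only estimate (weights = respondent counts):
  (100/650)×57 + (400/650)×72.9 + (150/650)×71.9 = 70.2231%
Post-stratifying to population shares instead:
  0.2×57 + 0.34×72.9 + 0.46×71.9 = 69.26%
Difference = 69.26 − 70.2231 = -0.9631 pp.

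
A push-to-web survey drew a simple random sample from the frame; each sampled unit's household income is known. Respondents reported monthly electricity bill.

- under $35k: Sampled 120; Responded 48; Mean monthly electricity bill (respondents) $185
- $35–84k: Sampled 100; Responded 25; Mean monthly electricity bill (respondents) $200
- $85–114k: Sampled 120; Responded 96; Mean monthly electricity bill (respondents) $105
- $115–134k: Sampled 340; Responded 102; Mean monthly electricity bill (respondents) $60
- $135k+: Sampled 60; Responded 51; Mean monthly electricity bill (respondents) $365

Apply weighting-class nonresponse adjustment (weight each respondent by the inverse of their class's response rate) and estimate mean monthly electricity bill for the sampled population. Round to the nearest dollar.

$131

Class response rates: under $35k 48/120 = 40%, $35–84k 25/100 = 25%, $85–114k 96/120 = 80%, $115–134k 102/340 = 30%, $135k+ 51/60 = 85%.
With weight = n_sampled/n_responded per class, the weighted class total is n_sampled:
  under $35k: 120 × 185 = 22,200
  $35–84k: 100 × 200 = 20,000
  $85–114k: 120 × 105 = 12,600
  $115–134k: 340 × 60 = 20,400
  $135k+: 60 × 365 = 21,900
Adjusted estimate = 97,100 / 740 = 131.216 → $131.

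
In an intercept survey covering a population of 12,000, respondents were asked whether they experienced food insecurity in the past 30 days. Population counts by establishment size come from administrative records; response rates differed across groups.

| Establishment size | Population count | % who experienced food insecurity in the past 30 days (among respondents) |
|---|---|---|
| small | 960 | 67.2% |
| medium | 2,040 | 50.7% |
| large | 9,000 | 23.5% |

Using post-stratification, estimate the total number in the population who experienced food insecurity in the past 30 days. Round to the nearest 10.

Estimated count per cell = population count × respondent percentage:
  small: 960 × 67.2% = 645.12
  medium: 2,040 × 50.7% = 1034.28
  large: 9,000 × 23.5% = 2115
Estimated total = 3794.4 → 3,790.

3,790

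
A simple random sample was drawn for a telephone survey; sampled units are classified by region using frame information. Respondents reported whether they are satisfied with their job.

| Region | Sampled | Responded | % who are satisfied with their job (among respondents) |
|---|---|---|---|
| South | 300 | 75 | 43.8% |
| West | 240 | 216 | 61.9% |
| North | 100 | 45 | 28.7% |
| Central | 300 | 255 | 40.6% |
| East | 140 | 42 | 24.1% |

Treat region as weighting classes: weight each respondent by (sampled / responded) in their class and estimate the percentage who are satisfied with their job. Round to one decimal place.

Response rates by class: South 75/300 = 25%, West 216/240 = 90%, North 45/100 = 45%, Central 255/300 = 85%, East 42/140 = 30%.
Inverse-response-rate weighting restores each class to its sampled count, so class totals weight by n_sampled:
  South: 300 × 43.8 = 13,140
  West: 240 × 61.9 = 14,856
  North: 100 × 28.7 = 2870
  Central: 300 × 40.6 = 12,180
  East: 140 × 24.1 = 3374
Adjusted estimate = 46,420 / 1,080 = 42.9815 → 43.0%.

43.0%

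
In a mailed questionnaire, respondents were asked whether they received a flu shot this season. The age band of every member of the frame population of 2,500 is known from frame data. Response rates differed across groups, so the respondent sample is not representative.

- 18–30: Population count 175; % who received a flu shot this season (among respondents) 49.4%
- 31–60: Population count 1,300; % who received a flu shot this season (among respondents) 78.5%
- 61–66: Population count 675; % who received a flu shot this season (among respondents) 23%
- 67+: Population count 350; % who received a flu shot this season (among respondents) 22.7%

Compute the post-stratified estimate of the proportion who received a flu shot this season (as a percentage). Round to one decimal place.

Post-stratification weights by population share, not respondent share:
  18–30: (175/2,500) × 49.4 = 3.458
  31–60: (1,300/2,500) × 78.5 = 40.82
  61–66: (675/2,500) × 23 = 6.21
  67+: (350/2,500) × 22.7 = 3.178
Post-stratified estimate = 53.666 → 53.7%.

53.7%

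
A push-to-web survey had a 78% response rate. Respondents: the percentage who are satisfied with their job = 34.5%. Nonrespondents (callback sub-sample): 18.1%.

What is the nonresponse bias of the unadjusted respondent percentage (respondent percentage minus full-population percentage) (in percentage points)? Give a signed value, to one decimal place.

Nonresponse fraction = 1 − 0.78 = 0.22.
Bias = (nonresponse fraction) × (respondent percentage − nonrespondent percentage)
     = 0.22 × (34.5 − 18.1) = 0.22 × 16.4 = 3.608.

+3.6 percentage points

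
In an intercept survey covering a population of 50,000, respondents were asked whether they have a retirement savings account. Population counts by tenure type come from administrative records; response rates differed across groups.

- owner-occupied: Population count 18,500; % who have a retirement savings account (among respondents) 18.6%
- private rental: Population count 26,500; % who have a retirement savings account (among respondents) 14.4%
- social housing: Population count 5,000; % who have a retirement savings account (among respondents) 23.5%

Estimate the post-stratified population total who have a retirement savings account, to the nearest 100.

8,400

Estimated count per cell = population count × respondent percentage:
  owner-occupied: 18,500 × 18.6% = 3441
  private rental: 26,500 × 14.4% = 3816
  social housing: 5,000 × 23.5% = 1175
Estimated total = 8432 → 8,400.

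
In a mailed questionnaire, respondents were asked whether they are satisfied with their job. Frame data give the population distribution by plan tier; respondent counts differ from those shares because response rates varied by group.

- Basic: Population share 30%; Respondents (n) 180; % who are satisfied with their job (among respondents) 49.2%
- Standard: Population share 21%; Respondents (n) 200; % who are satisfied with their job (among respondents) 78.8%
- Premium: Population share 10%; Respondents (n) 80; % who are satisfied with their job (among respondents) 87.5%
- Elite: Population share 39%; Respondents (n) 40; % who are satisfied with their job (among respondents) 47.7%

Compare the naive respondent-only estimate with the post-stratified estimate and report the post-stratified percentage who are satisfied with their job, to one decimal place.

58.7%

Unadjusted (pooled respondent) estimate weights by respondent counts:
  (180/500)×49.2 + (200/500)×78.8 + (80/500)×87.5 + (40/500)×47.7 = 67.048%
Reweighting by population plan tier shares:
  0.3×49.2 + 0.21×78.8 + 0.1×87.5 + 0.39×47.7 = 58.661%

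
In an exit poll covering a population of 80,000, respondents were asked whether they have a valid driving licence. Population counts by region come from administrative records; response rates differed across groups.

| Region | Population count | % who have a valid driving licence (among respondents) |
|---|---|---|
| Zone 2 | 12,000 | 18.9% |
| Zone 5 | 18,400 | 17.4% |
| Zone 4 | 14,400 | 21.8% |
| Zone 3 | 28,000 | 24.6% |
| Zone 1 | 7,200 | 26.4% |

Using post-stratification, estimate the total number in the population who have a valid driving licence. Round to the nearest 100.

Apply each group's respondent rate to its population count:
  Zone 2: 12,000 × 18.9% = 2268
  Zone 5: 18,400 × 17.4% = 3201.6
  Zone 4: 14,400 × 21.8% = 3139.2
  Zone 3: 28,000 × 24.6% = 6888
  Zone 1: 7,200 × 26.4% = 1900.8
Estimated total = 17397.6 → 17,400.

17,400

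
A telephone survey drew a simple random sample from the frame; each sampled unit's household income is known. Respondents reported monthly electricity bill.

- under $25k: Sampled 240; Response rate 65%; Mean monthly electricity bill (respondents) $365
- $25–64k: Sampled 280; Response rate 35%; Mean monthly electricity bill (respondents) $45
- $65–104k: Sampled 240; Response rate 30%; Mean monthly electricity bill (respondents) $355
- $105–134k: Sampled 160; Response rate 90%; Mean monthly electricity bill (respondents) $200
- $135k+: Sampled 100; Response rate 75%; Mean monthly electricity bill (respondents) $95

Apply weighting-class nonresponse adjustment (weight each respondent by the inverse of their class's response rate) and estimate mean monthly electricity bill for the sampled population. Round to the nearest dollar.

$222

With weight = n_sampled/n_responded per class, the weighted class total is n_sampled:
  under $25k: 240 × 365 = 87,600
  $25–64k: 280 × 45 = 12,600
  $65–104k: 240 × 355 = 85,200
  $105–134k: 160 × 200 = 32,000
  $135k+: 100 × 95 = 9500
Adjusted estimate = 226,900 / 1,020 = 222.451 → $222.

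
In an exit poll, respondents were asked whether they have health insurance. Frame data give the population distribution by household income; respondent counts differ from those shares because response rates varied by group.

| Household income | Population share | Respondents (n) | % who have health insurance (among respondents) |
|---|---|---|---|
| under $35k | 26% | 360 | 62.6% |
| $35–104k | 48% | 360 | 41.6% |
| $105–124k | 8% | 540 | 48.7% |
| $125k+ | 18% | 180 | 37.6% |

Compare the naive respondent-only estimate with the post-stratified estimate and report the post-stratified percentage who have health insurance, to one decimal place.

Unadjusted (pooled respondent) estimate weights by respondent counts:
  (360/1440)×62.6 + (360/1440)×41.6 + (540/1440)×48.7 + (180/1440)×37.6 = 49.0125%
Reweighting by population household income shares:
  0.26×62.6 + 0.48×41.6 + 0.08×48.7 + 0.18×37.6 = 46.908%

46.9%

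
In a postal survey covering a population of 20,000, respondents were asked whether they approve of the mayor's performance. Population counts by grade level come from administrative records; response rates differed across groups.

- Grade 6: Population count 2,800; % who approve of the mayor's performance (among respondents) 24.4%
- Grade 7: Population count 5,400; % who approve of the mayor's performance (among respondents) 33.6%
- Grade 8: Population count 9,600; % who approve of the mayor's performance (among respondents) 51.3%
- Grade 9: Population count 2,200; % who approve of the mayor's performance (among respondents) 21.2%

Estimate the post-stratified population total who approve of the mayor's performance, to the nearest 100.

Apply each group's respondent rate to its population count:
  Grade 6: 2,800 × 24.4% = 683.2
  Grade 7: 5,400 × 33.6% = 1814.4
  Grade 8: 9,600 × 51.3% = 4924.8
  Grade 9: 2,200 × 21.2% = 466.4
Estimated total = 7888.8 → 7,900.

7,900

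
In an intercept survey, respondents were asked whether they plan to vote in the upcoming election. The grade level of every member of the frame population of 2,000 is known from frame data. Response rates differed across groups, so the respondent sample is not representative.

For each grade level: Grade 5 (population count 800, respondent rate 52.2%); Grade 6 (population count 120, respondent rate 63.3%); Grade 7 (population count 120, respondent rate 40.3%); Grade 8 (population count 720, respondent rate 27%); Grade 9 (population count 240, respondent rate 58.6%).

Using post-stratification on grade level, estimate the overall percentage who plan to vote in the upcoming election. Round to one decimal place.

Each cell contributes population-share × respondent value:
  Grade 5: (800/2,000) × 52.2 = 20.88
  Grade 6: (120/2,000) × 63.3 = 3.798
  Grade 7: (120/2,000) × 40.3 = 2.418
  Grade 8: (720/2,000) × 27 = 9.72
  Grade 9: (240/2,000) × 58.6 = 7.032
Post-stratified estimate = 43.848 → 43.8%.

43.8%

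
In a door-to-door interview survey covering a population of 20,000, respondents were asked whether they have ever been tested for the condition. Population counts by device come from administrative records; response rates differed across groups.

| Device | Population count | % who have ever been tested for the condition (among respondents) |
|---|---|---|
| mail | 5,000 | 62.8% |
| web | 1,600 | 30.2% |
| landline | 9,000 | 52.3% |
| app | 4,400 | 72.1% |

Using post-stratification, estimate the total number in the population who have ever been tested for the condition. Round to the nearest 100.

Apply each group's respondent rate to its population count:
  mail: 5,000 × 62.8% = 3140
  web: 1,600 × 30.2% = 483.2
  landline: 9,000 × 52.3% = 4707
  app: 4,400 × 72.1% = 3172.4
Estimated total = 11502.6 → 11,500.

11,500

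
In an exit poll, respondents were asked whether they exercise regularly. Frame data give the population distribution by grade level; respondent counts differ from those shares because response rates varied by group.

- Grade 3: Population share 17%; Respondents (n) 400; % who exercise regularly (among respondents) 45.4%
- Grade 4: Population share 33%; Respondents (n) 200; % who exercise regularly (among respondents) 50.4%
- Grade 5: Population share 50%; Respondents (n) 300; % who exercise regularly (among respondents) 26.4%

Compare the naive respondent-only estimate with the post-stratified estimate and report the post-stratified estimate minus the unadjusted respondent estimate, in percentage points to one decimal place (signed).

-2.6 percentage points

Unadjusted (pooled respondent) estimate weights by respondent counts:
  (400/900)×45.4 + (200/900)×50.4 + (300/900)×26.4 = 40.1778%
Post-stratifying to population shares instead:
  0.17×45.4 + 0.33×50.4 + 0.5×26.4 = 37.55%
Difference = 37.55 − 40.1778 = -2.6278 pp.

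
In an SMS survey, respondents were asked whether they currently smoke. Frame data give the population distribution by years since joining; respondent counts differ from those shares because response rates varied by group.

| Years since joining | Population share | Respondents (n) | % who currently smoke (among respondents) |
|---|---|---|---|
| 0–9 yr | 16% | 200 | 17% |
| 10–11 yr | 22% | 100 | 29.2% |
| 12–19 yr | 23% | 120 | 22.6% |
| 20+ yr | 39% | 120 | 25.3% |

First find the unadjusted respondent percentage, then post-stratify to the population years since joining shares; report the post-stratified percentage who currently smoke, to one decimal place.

Unadjusted (pooled respondent) estimate weights by respondent counts:
  (200/540)×17 + (100/540)×29.2 + (120/540)×22.6 + (120/540)×25.3 = 22.3481%
Post-stratified estimate weights by population shares:
  0.16×17 + 0.22×29.2 + 0.23×22.6 + 0.39×25.3 = 24.209%

24.2%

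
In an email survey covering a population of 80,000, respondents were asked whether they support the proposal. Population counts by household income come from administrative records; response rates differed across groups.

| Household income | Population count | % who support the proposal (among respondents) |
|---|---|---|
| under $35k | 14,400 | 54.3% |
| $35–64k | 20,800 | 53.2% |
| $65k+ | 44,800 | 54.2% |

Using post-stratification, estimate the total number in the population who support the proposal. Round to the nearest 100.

43,200

Apply each group's respondent rate to its population count:
  under $35k: 14,400 × 54.3% = 7819.2
  $35–64k: 20,800 × 53.2% = 11065.6
  $65k+: 44,800 × 54.2% = 24281.6
Estimated total = 43166.4 → 43,200.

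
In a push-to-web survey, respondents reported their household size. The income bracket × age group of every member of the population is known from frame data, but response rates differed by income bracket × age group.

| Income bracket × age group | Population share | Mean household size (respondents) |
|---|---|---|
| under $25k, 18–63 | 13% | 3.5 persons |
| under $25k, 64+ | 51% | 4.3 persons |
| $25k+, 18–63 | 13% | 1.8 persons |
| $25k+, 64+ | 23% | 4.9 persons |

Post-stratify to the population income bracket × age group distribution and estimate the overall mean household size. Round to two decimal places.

Post-stratification weights by population share, not respondent share:
  under $25k, 18–63: 0.13 × 3.5 = 0.455
  under $25k, 64+: 0.51 × 4.3 = 2.193
  $25k+, 18–63: 0.13 × 1.8 = 0.234
  $25k+, 64+: 0.23 × 4.9 = 1.127
Post-stratified estimate = 4.009 → 4.01.

4.01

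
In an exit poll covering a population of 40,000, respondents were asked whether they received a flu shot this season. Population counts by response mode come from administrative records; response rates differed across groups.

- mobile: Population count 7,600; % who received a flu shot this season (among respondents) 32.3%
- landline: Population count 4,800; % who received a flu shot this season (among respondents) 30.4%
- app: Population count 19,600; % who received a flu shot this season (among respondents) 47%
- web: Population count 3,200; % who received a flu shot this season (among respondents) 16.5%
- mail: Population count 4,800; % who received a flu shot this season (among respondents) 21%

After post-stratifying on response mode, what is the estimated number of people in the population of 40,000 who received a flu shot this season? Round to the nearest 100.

Each cell contributes its population count × the respondent rate:
  mobile: 7,600 × 32.3% = 2454.8
  landline: 4,800 × 30.4% = 1459.2
  app: 19,600 × 47% = 9212
  web: 3,200 × 16.5% = 528
  mail: 4,800 × 21% = 1008
Estimated total = 14,662 → 14,700.

14,700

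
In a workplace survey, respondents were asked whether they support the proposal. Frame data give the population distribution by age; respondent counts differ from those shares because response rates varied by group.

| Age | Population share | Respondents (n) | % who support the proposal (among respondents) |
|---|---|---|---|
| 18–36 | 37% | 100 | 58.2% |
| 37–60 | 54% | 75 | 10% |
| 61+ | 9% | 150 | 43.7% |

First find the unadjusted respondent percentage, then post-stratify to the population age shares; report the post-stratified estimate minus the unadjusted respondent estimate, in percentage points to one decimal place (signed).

-9.5 percentage points

Unadjusted (pooled respondent) estimate weights by respondent counts:
  (100/325)×58.2 + (75/325)×10 + (150/325)×43.7 = 40.3846%
Post-stratifying to population shares instead:
  0.37×58.2 + 0.54×10 + 0.09×43.7 = 30.867%
Difference = 30.867 − 40.3846 = -9.5176 pp.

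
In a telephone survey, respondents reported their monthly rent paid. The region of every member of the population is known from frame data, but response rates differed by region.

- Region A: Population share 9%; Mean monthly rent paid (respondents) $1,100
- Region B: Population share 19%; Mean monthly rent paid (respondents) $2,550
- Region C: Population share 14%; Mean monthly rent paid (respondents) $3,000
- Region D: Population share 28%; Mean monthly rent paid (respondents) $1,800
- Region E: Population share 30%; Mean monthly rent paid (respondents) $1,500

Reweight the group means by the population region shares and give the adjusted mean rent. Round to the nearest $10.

Reweight to the known region distribution:
  Region A: 0.09 × 1100 = 99
  Region B: 0.19 × 2550 = 484.5
  Region C: 0.14 × 3000 = 420
  Region D: 0.28 × 1800 = 504
  Region E: 0.3 × 1500 = 450
Post-stratified estimate = 1957.5 → $1,960.

$1,960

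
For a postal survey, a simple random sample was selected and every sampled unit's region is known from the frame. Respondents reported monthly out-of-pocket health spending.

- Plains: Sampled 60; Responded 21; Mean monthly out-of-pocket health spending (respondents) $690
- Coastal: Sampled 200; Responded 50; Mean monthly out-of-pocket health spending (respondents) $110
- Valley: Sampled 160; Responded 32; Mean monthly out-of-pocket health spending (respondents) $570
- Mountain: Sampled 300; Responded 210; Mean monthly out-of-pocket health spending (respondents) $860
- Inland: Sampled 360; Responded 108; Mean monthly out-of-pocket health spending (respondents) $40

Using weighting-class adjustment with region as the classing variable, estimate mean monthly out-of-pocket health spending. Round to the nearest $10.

Class response rates: Plains 21/60 = 35%, Coastal 50/200 = 25%, Valley 32/160 = 20%, Mountain 210/300 = 70%, Inland 108/360 = 30%.
Weighting each respondent by the inverse class response rate inflates each class back to its sampled size, so the class weight is n_sampled:
  Plains: 60 × 690 = 41,400
  Coastal: 200 × 110 = 22,000
  Valley: 160 × 570 = 91,200
  Mountain: 300 × 860 = 258,000
  Inland: 360 × 40 = 14,400
Adjusted estimate = 427,000 / 1,080 = 395.37 → $400.

$400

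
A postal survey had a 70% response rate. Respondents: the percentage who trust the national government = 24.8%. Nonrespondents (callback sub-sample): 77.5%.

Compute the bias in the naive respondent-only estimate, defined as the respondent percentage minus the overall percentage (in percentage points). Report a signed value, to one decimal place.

-15.8 percentage points

Nonresponse fraction = 1 − 0.7 = 0.3.
Bias = (nonresponse fraction) × (respondent percentage − nonrespondent percentage)
     = 0.3 × (24.8 − 77.5) = 0.3 × -52.7 = -15.81.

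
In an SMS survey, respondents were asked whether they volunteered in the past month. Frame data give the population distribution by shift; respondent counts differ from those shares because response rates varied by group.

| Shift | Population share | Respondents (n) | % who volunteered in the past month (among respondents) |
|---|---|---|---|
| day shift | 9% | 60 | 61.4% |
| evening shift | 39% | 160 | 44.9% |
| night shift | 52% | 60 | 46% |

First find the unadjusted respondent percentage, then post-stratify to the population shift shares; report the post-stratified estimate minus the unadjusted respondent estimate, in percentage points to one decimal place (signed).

Naive respondent-only estimate (weights = respondent counts):
  (60/280)×61.4 + (160/280)×44.9 + (60/280)×46 = 48.6714%
Post-stratifying to population shares instead:
  0.09×61.4 + 0.39×44.9 + 0.52×46 = 46.957%
Difference = 46.957 − 48.6714 = -1.7144 pp.

-1.7 percentage points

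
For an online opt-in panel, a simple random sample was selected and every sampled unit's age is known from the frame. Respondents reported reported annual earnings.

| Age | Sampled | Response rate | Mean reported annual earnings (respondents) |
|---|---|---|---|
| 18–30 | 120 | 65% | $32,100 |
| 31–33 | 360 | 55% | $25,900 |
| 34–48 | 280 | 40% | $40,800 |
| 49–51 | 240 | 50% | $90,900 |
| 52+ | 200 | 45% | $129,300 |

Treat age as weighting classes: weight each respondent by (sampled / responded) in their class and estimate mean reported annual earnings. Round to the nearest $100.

Each respondent's weight = sampled/responded in their class; summing within a class gives n_sampled, so:
  18–30: 120 × 32,100 = 3,852,000
  31–33: 360 × 25,900 = 9,324,000
  34–48: 280 × 40,800 = 11,424,000
  49–51: 240 × 90,900 = 21,816,000
  52+: 200 × 129,300 = 25,860,000
Adjusted estimate = 72,276,000 / 1,200 = 60,230 → $60,200.

$60,200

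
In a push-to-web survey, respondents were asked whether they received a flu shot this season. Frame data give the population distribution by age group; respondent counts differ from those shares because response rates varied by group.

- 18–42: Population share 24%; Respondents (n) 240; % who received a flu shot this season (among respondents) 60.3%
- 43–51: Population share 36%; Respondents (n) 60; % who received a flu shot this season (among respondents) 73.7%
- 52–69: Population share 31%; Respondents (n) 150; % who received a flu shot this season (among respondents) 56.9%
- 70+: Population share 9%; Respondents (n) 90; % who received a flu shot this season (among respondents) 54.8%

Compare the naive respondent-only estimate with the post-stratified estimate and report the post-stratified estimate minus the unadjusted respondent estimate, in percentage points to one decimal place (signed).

+3.6 percentage points

Unadjusted (pooled respondent) estimate weights by respondent counts:
  (240/540)×60.3 + (60/540)×73.7 + (150/540)×56.9 + (90/540)×54.8 = 59.9278%
Post-stratifying to population shares instead:
  0.24×60.3 + 0.36×73.7 + 0.31×56.9 + 0.09×54.8 = 63.575%
Difference = 63.575 − 59.9278 = 3.6472 pp.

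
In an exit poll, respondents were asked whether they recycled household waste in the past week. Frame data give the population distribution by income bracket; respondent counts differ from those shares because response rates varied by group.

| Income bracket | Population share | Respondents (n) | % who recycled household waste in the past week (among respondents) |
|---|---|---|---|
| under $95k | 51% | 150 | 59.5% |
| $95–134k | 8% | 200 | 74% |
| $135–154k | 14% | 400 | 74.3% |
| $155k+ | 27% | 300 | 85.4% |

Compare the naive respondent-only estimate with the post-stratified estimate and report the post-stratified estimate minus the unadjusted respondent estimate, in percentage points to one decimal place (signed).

-5.6 percentage points

Naive respondent-only estimate (weights = respondent counts):
  (150/1050)×59.5 + (200/1050)×74 + (400/1050)×74.3 + (300/1050)×85.4 = 75.3%
Post-stratifying to population shares instead:
  0.51×59.5 + 0.08×74 + 0.14×74.3 + 0.27×85.4 = 69.725%
Difference = 69.725 − 75.3 = -5.575 pp.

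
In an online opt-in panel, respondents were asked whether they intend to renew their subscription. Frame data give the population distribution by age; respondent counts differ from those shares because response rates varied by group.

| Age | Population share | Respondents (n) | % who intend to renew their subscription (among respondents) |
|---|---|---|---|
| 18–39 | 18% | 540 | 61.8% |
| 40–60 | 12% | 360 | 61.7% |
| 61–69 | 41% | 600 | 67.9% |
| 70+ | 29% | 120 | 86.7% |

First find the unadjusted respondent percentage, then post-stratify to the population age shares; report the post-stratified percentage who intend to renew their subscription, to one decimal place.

71.5%

Without adjustment, the pooled respondent share is:
  (540/1620)×61.8 + (360/1620)×61.7 + (600/1620)×67.9 + (120/1620)×86.7 = 65.8815%
Reweighting by population age shares:
  0.18×61.8 + 0.12×61.7 + 0.41×67.9 + 0.29×86.7 = 71.51%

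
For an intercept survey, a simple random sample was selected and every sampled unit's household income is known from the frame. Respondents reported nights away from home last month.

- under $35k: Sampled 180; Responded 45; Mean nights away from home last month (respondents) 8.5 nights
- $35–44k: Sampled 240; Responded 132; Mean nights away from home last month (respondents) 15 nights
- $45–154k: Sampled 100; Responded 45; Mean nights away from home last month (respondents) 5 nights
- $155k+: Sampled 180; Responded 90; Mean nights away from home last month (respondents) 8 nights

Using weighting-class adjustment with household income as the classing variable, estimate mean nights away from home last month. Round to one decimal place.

Response rates by class: under $35k 45/180 = 25%, $35–44k 132/240 = 55%, $45–154k 45/100 = 45%, $155k+ 90/180 = 50%.
Inverse-response-rate weighting restores each class to its sampled count, so class totals weight by n_sampled:
  under $35k: 180 × 8.5 = 1530
  $35–44k: 240 × 15 = 3600
  $45–154k: 100 × 5 = 500
  $155k+: 180 × 8 = 1440
Adjusted estimate = 7070 / 700 = 10.1 → 10.1.

10.1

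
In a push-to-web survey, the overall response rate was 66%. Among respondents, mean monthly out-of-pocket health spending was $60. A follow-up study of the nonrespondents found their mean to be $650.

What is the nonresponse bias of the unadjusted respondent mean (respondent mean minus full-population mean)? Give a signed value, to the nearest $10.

-$200

Nonresponse fraction = 1 − 0.66 = 0.34.
Bias = (nonresponse fraction) × (respondent mean − nonrespondent mean)
     = 0.34 × (60 − 650) = 0.34 × -590 = -200.6.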